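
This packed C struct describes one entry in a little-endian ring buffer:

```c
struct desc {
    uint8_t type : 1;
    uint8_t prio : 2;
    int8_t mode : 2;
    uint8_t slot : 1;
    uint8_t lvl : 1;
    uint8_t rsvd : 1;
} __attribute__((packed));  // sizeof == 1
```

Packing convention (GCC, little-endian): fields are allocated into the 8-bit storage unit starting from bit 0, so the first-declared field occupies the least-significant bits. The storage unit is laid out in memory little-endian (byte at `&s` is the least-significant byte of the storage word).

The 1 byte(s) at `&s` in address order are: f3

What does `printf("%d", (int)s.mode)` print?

-2

[0]=0xf3 (little-endian) → word 0xf3
type [0+:1] = (word>>0) & 0x1 = 1
prio [1+:2] = (word>>1) & 0x3 = 1
mode [3+:2] = (word>>3) & 0x3 = 2  ←
slot [5+:1] = (word>>5) & 0x1 = 1
lvl [6+:1] = (word>>6) & 0x1 = 1
rsvd [7+:1] = (word>>7) & 0x1 = 1
mode signed 2b, MSB=1: 2 - 4 = -2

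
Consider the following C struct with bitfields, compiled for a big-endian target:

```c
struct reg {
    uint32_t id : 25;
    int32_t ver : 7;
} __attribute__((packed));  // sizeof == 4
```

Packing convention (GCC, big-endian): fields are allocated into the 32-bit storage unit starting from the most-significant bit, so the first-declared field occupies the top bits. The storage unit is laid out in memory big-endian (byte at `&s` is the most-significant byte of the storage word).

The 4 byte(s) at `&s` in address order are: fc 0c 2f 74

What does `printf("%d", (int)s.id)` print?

33036382

[0]=0xfc [1]=0x0c [2]=0x2f [3]=0x74 (big-endian) → word 0xfc0c2f74
id [7+:25] = (word>>7) & 0x1ffffff = 33036382  ←
ver [0+:7] = (word>>0) & 0x7f = 116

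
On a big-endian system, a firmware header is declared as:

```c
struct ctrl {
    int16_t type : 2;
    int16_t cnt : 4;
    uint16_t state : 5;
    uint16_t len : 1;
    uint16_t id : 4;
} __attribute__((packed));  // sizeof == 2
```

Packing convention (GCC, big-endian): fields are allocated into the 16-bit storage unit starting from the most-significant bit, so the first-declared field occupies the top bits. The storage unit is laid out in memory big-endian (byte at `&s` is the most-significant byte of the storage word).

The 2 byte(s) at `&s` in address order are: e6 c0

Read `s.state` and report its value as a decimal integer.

22

[0]=0xe6 [1]=0xc0 (big-endian) → word 0xe6c0
type:2 @ bit 14 → (0xe6c0>>14)&0x3 = 0x3
cnt:4 @ bit 10 → (0xe6c0>>10)&0xf = 0x9
state:5 @ bit 5 → (0xe6c0>>5)&0x1f = 0x16  ←
len:1 @ bit 4 → (0xe6c0>>4)&0x1 = 0x0
id:4 @ bit 0 → (0xe6c0>>0)&0xf = 0x0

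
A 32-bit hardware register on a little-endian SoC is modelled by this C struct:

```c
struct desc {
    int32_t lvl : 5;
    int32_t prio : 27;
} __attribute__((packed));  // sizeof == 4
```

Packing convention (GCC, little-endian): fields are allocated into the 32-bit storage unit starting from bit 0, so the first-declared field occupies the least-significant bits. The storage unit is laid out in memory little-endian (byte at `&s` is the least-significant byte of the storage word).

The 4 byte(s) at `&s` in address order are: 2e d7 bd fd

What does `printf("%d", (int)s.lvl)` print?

14

[0]=0x2e [1]=0xd7 [2]=0xbd [3]=0xfd (little-endian) → word 0xfdbdd72e
lvl:5 @ bit 0 → (0xfdbdd72e>>0)&0x1f = 0xe  ←
prio:27 @ bit 5 → (0xfdbdd72e>>5)&0x7ffffff = 0x7edeeb9
lvl signed 5b, MSB=0: value = 14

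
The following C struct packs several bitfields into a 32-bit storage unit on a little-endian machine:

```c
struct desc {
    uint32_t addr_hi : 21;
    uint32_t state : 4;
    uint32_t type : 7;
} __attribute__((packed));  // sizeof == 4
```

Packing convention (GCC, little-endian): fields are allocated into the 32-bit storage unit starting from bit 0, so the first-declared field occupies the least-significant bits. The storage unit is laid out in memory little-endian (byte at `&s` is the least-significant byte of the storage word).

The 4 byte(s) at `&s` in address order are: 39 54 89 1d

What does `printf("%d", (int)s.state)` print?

[0]=0x39 [1]=0x54 [2]=0x89 [3]=0x1d (little-endian) → word 0x1d895439
addr_hi:21 @ bit 0 → (0x1d895439>>0)&0x1fffff = 0x95439
state:4 @ bit 21 → (0x1d895439>>21)&0xf = 0xc  ←
type:7 @ bit 25 → (0x1d895439>>25)&0x7f = 0xe

12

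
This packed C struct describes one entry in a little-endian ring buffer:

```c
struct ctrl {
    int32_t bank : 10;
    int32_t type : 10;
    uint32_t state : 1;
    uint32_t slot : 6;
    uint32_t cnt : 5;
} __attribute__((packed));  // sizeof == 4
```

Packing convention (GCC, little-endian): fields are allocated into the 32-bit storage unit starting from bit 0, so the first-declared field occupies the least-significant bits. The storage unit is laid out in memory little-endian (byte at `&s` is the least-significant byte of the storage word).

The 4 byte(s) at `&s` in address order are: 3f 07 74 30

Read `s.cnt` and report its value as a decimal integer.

[0]=0x3f [1]=0x07 [2]=0x74 [3]=0x30 (little-endian) → word 0x3074073f
bank:10 @ bit 0 → (0x3074073f>>0)&0x3ff = 0x33f
type:10 @ bit 10 → (0x3074073f>>10)&0x3ff = 0x101
state:1 @ bit 20 → (0x3074073f>>20)&0x1 = 0x1
slot:6 @ bit 21 → (0x3074073f>>21)&0x3f = 0x3
cnt:5 @ bit 27 → (0x3074073f>>27)&0x1f = 0x6  ←

6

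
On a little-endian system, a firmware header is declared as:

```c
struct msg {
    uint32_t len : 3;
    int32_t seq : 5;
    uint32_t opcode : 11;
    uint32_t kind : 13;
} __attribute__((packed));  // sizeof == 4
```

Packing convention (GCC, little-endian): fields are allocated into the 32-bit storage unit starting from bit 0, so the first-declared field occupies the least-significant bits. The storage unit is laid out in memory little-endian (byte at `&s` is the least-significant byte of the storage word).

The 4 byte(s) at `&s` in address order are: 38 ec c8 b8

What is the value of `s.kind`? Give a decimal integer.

5913

[0]=0x38 [1]=0xec [2]=0xc8 [3]=0xb8 (little-endian) → word 0xb8c8ec38
len [0+:3] = (word>>0) & 0x7 = 0
seq [3+:5] = (word>>3) & 0x1f = 7
opcode [8+:11] = (word>>8) & 0x7ff = 236
kind [19+:13] = (word>>19) & 0x1fff = 5913  ←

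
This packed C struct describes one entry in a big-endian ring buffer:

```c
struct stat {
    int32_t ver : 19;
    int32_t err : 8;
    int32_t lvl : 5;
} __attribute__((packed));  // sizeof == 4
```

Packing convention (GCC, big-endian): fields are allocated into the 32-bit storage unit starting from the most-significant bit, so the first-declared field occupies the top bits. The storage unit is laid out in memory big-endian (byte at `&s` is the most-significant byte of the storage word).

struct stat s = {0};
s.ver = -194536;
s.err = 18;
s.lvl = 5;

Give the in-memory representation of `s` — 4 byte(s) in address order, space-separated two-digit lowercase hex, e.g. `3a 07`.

a1 03 02 45

[13+:19] ver=-194536 & 0x7ffff = 0x50818; word=0xa1030000
[5+:8] err=18 & 0xff = 0x12; word=0xa1030240
[0+:5] lvl=5 & 0x1f = 0x5; word=0xa1030245
word = 0xa1030245 → big-endian bytes:
  [0]=0xa1  [1]=0x03  [2]=0x02  [3]=0x45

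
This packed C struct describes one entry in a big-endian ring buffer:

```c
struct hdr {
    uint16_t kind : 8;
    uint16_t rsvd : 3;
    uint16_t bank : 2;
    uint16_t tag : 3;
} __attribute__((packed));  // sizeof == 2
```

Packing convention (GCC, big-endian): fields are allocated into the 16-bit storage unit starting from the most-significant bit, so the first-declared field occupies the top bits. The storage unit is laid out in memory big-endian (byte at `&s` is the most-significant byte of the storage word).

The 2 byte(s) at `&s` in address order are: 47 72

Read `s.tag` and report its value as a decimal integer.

[0]=0x47 [1]=0x72 (big-endian) → word 0x4772
kind:8 @ bit 8 → (0x4772>>8)&0xff = 0x47
rsvd:3 @ bit 5 → (0x4772>>5)&0x7 = 0x3
bank:2 @ bit 3 → (0x4772>>3)&0x3 = 0x2
tag:3 @ bit 0 → (0x4772>>0)&0x7 = 0x2  ←

2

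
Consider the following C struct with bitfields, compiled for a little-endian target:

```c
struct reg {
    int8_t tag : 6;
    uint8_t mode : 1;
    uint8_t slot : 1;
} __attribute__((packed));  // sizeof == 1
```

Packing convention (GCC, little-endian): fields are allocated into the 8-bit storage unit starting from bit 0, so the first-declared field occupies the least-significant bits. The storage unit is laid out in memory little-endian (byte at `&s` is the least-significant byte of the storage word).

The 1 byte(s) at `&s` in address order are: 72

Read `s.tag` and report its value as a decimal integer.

-14

[0]=0x72 (little-endian) → word 0x72
tag:6 @ bit 0 → (0x72>>0)&0x3f = 0x32  ←
mode:1 @ bit 6 → (0x72>>6)&0x1 = 0x1
slot:1 @ bit 7 → (0x72>>7)&0x1 = 0x0
tag signed 6b, MSB=1: 50 - 64 = -14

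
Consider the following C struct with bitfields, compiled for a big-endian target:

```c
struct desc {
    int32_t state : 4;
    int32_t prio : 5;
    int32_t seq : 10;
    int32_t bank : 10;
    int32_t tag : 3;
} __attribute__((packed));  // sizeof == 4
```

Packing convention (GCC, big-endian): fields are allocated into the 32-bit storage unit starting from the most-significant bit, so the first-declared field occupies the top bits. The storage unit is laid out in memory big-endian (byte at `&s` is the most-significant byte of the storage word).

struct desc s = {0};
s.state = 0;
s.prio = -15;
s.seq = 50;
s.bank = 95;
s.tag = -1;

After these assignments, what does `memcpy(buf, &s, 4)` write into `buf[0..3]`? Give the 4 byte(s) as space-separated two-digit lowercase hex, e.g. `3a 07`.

08 86 42 ff

state:4 = 0 → 0x0 << 28 → word 0x00000000
prio:5 = -15 → 0x11 << 23 → word 0x08800000
seq:10 = 50 → 0x32 << 13 → word 0x08864000
bank:10 = 95 → 0x5f << 3 → word 0x088642f8
tag:3 = -1 → 0x7 << 0 → word 0x088642ff
word = 0x088642ff → big-endian bytes:
  [0]=0x08  [1]=0x86  [2]=0x42  [3]=0xff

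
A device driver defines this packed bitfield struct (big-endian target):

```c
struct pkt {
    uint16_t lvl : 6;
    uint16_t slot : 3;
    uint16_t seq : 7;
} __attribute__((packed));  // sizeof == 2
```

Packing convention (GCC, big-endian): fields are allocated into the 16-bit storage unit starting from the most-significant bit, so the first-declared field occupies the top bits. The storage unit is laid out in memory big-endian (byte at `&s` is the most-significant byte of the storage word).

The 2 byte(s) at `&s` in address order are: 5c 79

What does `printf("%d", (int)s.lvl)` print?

[0]=0x5c [1]=0x79 (big-endian) → word 0x5c79
lvl:6 @ bit 10 → (0x5c79>>10)&0x3f = 0x17  ←
slot:3 @ bit 7 → (0x5c79>>7)&0x7 = 0x0
seq:7 @ bit 0 → (0x5c79>>0)&0x7f = 0x79

23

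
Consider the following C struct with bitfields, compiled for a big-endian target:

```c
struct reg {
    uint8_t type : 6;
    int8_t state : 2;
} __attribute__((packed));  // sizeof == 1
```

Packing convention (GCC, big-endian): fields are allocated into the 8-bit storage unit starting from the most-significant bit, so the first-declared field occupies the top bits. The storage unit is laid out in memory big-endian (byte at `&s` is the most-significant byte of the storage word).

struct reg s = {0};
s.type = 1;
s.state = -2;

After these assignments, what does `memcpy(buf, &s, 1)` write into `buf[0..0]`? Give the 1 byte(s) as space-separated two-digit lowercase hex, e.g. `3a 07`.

06

type:6 = 1 → 0x1 << 2 → word 0x04
state:2 = -2 → 0x2 << 0 → word 0x06
word = 0x06 → big-endian bytes:
  [0]=0x06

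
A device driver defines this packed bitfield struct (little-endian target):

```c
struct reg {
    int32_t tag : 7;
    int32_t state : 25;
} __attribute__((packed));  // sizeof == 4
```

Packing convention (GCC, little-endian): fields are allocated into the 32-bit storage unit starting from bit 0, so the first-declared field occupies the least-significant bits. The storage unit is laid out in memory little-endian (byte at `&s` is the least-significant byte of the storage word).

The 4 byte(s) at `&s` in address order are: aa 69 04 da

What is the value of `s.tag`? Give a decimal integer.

[0]=0xaa [1]=0x69 [2]=0x04 [3]=0xda (little-endian) → word 0xda0469aa
tag [0+:7] = (word>>0) & 0x7f = 42  ←
state [7+:25] = (word>>7) & 0x1ffffff = 28575955
tag signed 7b, MSB=0: value = 42

42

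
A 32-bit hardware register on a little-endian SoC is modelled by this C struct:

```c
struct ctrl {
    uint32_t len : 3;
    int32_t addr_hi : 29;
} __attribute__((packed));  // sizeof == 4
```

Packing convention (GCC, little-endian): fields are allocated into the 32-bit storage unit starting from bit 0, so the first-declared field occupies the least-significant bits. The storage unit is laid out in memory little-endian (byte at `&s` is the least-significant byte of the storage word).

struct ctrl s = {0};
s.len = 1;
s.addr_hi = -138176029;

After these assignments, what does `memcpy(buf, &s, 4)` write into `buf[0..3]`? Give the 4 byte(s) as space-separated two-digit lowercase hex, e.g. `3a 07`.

19 cf 1c be

[0+:3] len=1 & 0x7 = 0x1; word=0x00000001
[3+:29] addr_hi=-138176029 & 0x1fffffff = 0x17c399e3; word=0xbe1ccf19
word = 0xbe1ccf19 → little-endian bytes:
  [0]=0x19  [1]=0xcf  [2]=0x1c  [3]=0xbe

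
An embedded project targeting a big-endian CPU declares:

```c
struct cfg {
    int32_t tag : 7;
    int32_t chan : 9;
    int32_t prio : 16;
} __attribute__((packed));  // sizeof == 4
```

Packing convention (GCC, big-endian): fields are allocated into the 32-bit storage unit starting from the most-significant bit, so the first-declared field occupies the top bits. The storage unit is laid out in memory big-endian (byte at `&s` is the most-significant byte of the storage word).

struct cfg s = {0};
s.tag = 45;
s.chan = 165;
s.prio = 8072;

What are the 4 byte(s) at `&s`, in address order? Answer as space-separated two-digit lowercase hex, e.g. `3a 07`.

5a a5 1f 88

tag:7 = 45 → 0x2d << 25 → word 0x5a000000
chan:9 = 165 → 0xa5 << 16 → word 0x5aa50000
prio:16 = 8072 → 0x1f88 << 0 → word 0x5aa51f88
word = 0x5aa51f88 → big-endian bytes:
  [0]=0x5a  [1]=0xa5  [2]=0x1f  [3]=0x88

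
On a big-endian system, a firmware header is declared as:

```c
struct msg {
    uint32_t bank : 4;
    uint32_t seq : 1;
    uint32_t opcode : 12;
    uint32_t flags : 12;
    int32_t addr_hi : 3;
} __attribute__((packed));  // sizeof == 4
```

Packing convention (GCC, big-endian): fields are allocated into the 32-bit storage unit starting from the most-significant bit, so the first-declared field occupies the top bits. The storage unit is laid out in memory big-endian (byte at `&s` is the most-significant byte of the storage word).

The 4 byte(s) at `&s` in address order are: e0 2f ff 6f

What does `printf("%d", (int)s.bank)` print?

[0]=0xe0 [1]=0x2f [2]=0xff [3]=0x6f (big-endian) → word 0xe02fff6f
bank:4 @ bit 28 → (0xe02fff6f>>28)&0xf = 0xe  ←
seq:1 @ bit 27 → (0xe02fff6f>>27)&0x1 = 0x0
opcode:12 @ bit 15 → (0xe02fff6f>>15)&0xfff = 0x5f
flags:12 @ bit 3 → (0xe02fff6f>>3)&0xfff = 0xfed
addr_hi:3 @ bit 0 → (0xe02fff6f>>0)&0x7 = 0x7

14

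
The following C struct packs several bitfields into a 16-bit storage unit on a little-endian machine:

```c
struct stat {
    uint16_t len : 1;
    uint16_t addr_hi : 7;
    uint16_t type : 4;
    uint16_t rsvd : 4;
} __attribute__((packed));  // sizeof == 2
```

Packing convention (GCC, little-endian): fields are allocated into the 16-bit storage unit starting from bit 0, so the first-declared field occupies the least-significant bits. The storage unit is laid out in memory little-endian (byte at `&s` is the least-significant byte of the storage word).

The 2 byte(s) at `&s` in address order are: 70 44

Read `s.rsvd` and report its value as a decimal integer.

4

[0]=0x70 [1]=0x44 (little-endian) → word 0x4470
len [0+:1] = (word>>0) & 0x1 = 0
addr_hi [1+:7] = (word>>1) & 0x7f = 56
type [8+:4] = (word>>8) & 0xf = 4
rsvd [12+:4] = (word>>12) & 0xf = 4  ←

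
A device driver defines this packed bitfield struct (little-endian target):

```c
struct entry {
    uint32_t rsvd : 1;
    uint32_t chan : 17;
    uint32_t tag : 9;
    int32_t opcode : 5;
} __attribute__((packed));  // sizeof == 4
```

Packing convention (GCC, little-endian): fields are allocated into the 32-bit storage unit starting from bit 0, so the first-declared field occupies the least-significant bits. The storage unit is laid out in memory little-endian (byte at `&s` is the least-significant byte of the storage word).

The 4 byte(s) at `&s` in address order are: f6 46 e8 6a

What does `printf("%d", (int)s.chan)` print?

9083

[0]=0xf6 [1]=0x46 [2]=0xe8 [3]=0x6a (little-endian) → word 0x6ae846f6
rsvd:1 @ bit 0 → (0x6ae846f6>>0)&0x1 = 0x0
chan:17 @ bit 1 → (0x6ae846f6>>1)&0x1ffff = 0x237b  ←
tag:9 @ bit 18 → (0x6ae846f6>>18)&0x1ff = 0xba
opcode:5 @ bit 27 → (0x6ae846f6>>27)&0x1f = 0xd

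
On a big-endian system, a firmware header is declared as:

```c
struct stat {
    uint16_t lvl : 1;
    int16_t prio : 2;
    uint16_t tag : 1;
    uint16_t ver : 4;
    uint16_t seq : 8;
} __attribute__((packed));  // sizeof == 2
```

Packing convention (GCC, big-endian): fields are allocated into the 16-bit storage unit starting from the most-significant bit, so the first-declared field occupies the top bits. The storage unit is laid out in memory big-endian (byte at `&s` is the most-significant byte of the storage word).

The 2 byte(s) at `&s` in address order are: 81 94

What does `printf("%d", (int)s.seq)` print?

[0]=0x81 [1]=0x94 (big-endian) → word 0x8194
lvl [15+:1] = (word>>15) & 0x1 = 1
prio [13+:2] = (word>>13) & 0x3 = 0
tag [12+:1] = (word>>12) & 0x1 = 0
ver [8+:4] = (word>>8) & 0xf = 1
seq [0+:8] = (word>>0) & 0xff = 148  ←

148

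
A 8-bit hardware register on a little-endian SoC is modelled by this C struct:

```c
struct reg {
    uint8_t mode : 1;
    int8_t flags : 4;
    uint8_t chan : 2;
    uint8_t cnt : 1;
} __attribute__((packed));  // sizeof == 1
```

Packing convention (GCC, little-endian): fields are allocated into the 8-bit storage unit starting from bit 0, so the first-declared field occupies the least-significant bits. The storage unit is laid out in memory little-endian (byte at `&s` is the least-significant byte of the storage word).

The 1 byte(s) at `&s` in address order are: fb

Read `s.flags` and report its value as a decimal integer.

[0]=0xfb (little-endian) → word 0xfb
mode [0+:1] = (word>>0) & 0x1 = 1
flags [1+:4] = (word>>1) & 0xf = 13  ←
chan [5+:2] = (word>>5) & 0x3 = 3
cnt [7+:1] = (word>>7) & 0x1 = 1
flags signed 4b, MSB=1: 13 - 16 = -3

-3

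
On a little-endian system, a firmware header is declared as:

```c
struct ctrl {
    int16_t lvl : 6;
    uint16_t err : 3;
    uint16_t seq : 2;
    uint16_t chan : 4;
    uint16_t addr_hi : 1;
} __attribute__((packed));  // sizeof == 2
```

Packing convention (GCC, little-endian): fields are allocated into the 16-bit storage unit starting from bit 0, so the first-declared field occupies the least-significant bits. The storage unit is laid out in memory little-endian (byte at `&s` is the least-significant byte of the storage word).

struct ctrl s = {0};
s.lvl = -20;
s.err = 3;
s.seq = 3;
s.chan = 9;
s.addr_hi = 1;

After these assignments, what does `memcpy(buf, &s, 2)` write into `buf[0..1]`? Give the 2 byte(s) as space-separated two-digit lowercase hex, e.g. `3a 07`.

lvl (6b) val=-20 bits=0x2c at bit 0: 0x002c
err (3b) val=3 bits=0x3 at bit 6: 0x00ec
seq (2b) val=3 bits=0x3 at bit 9: 0x06ec
chan (4b) val=9 bits=0x9 at bit 11: 0x4eec
addr_hi (1b) val=1 bits=0x1 at bit 15: 0xceec
word = 0xceec → little-endian bytes:
  [0]=0xec  [1]=0xce

ec ce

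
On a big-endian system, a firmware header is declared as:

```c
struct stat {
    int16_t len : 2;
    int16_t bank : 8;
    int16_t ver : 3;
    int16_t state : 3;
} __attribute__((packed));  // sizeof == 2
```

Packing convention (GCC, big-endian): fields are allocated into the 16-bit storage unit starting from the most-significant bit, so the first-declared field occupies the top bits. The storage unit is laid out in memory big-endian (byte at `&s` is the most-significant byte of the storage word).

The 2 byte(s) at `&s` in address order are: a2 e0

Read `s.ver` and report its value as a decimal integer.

-4

[0]=0xa2 [1]=0xe0 (big-endian) → word 0xa2e0
len:2 @ bit 14 → (0xa2e0>>14)&0x3 = 0x2
bank:8 @ bit 6 → (0xa2e0>>6)&0xff = 0x8b
ver:3 @ bit 3 → (0xa2e0>>3)&0x7 = 0x4  ←
state:3 @ bit 0 → (0xa2e0>>0)&0x7 = 0x0
ver signed 3b, MSB=1: 4 - 8 = -4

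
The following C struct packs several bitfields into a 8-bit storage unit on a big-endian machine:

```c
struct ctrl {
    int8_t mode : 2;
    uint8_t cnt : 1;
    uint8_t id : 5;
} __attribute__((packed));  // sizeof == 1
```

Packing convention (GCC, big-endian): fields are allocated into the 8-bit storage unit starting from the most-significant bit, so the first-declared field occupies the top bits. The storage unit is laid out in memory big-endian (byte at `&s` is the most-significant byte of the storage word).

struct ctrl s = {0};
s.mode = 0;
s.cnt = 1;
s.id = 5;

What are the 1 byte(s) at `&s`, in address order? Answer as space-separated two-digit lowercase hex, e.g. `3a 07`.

25

mode:2 = 0 → 0x0 << 6 → word 0x00
cnt:1 = 1 → 0x1 << 5 → word 0x20
id:5 = 5 → 0x5 << 0 → word 0x25
word = 0x25 → big-endian bytes:
  [0]=0x25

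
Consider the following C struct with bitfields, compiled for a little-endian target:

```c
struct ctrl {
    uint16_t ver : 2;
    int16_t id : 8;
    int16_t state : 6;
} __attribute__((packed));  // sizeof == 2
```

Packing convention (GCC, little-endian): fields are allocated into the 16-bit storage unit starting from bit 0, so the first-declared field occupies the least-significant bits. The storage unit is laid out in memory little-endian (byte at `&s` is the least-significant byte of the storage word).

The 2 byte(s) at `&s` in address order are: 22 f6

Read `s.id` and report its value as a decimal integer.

[0]=0x22 [1]=0xf6 (little-endian) → word 0xf622
ver:2 @ bit 0 → (0xf622>>0)&0x3 = 0x2
id:8 @ bit 2 → (0xf622>>2)&0xff = 0x88  ←
state:6 @ bit 10 → (0xf622>>10)&0x3f = 0x3d
id signed 8b, MSB=1: 136 - 256 = -120

-120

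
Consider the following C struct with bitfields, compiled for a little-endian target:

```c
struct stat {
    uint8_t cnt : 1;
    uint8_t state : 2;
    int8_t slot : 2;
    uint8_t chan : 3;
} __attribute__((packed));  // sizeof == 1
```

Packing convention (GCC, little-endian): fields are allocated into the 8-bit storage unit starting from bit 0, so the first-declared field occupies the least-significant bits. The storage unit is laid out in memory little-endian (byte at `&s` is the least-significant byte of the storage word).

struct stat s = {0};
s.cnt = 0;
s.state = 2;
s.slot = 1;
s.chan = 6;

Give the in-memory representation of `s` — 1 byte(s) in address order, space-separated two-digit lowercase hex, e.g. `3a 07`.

cc

cnt (1b) val=0 bits=0x0 at bit 0: 0x00
state (2b) val=2 bits=0x2 at bit 1: 0x04
slot (2b) val=1 bits=0x1 at bit 3: 0x0c
chan (3b) val=6 bits=0x6 at bit 5: 0xcc
word = 0xcc → little-endian bytes:
  [0]=0xcc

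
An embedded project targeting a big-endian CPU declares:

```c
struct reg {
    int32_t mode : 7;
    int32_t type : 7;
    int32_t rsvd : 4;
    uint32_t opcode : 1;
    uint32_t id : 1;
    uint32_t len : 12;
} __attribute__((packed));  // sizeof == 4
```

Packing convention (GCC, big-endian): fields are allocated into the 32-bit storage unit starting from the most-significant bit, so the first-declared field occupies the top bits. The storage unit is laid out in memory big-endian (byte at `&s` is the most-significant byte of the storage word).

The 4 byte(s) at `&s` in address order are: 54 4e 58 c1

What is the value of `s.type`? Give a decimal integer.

[0]=0x54 [1]=0x4e [2]=0x58 [3]=0xc1 (big-endian) → word 0x544e58c1
mode [25+:7] = (word>>25) & 0x7f = 42
type [18+:7] = (word>>18) & 0x7f = 19  ←
rsvd [14+:4] = (word>>14) & 0xf = 9
opcode [13+:1] = (word>>13) & 0x1 = 0
id [12+:1] = (word>>12) & 0x1 = 1
len [0+:12] = (word>>0) & 0xfff = 2241
type signed 7b, MSB=0: value = 19

19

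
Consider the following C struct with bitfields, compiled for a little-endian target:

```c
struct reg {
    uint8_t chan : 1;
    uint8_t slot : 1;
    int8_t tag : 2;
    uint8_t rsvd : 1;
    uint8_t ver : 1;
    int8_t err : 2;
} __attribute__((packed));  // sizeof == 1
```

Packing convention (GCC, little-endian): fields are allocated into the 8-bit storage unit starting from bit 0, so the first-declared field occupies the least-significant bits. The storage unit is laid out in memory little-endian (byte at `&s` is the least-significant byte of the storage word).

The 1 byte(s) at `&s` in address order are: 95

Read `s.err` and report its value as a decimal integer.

[0]=0x95 (little-endian) → word 0x95
chan [0+:1] = (word>>0) & 0x1 = 1
slot [1+:1] = (word>>1) & 0x1 = 0
tag [2+:2] = (word>>2) & 0x3 = 1
rsvd [4+:1] = (word>>4) & 0x1 = 1
ver [5+:1] = (word>>5) & 0x1 = 0
err [6+:2] = (word>>6) & 0x3 = 2  ←
err signed 2b, MSB=1: 2 - 4 = -2

-2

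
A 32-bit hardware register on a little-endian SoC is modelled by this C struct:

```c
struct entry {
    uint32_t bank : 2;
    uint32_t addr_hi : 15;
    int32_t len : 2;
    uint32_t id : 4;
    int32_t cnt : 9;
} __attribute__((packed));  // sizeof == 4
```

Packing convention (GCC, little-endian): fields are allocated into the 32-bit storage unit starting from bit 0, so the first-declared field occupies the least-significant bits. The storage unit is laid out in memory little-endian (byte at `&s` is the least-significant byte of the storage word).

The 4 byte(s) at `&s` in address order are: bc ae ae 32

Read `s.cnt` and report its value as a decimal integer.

101

[0]=0xbc [1]=0xae [2]=0xae [3]=0x32 (little-endian) → word 0x32aeaebc
bank [0+:2] = (word>>0) & 0x3 = 0
addr_hi [2+:15] = (word>>2) & 0x7fff = 11183
len [17+:2] = (word>>17) & 0x3 = 3
id [19+:4] = (word>>19) & 0xf = 5
cnt [23+:9] = (word>>23) & 0x1ff = 101  ←
cnt signed 9b, MSB=0: value = 101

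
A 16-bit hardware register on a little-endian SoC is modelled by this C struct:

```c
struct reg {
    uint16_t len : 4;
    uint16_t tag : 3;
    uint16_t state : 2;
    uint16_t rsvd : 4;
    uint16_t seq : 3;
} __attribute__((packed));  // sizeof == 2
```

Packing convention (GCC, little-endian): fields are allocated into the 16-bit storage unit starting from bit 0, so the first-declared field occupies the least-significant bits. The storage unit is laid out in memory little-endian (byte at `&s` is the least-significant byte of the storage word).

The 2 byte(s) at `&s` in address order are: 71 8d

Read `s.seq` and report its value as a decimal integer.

4

[0]=0x71 [1]=0x8d (little-endian) → word 0x8d71
len:4 @ bit 0 → (0x8d71>>0)&0xf = 0x1
tag:3 @ bit 4 → (0x8d71>>4)&0x7 = 0x7
state:2 @ bit 7 → (0x8d71>>7)&0x3 = 0x2
rsvd:4 @ bit 9 → (0x8d71>>9)&0xf = 0x6
seq:3 @ bit 13 → (0x8d71>>13)&0x7 = 0x4  ←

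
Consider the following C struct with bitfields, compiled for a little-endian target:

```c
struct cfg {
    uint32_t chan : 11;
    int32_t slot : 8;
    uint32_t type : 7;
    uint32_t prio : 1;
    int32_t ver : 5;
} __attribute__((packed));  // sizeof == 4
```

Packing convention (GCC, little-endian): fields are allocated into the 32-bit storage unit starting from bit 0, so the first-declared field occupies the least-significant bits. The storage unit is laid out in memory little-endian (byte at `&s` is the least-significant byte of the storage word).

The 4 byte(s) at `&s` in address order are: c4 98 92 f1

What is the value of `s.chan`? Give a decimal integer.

196

[0]=0xc4 [1]=0x98 [2]=0x92 [3]=0xf1 (little-endian) → word 0xf19298c4
chan [0+:11] = (word>>0) & 0x7ff = 196  ←
slot [11+:8] = (word>>11) & 0xff = 83
type [19+:7] = (word>>19) & 0x7f = 50
prio [26+:1] = (word>>26) & 0x1 = 0
ver [27+:5] = (word>>27) & 0x1f = 30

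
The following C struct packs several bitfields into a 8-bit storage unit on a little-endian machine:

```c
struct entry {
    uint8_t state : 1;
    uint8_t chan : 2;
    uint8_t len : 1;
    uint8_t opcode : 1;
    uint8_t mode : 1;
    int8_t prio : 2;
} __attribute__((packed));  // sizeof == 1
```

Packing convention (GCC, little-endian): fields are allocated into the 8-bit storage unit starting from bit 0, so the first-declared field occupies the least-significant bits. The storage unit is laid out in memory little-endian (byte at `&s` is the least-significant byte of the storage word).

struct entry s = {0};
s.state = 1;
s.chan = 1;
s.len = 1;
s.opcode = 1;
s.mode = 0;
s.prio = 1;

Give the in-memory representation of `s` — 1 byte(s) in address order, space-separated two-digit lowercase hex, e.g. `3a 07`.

5b

state (1b) val=1 bits=0x1 at bit 0: 0x01
chan (2b) val=1 bits=0x1 at bit 1: 0x03
len (1b) val=1 bits=0x1 at bit 3: 0x0b
opcode (1b) val=1 bits=0x1 at bit 4: 0x1b
mode (1b) val=0 bits=0x0 at bit 5: 0x1b
prio (2b) val=1 bits=0x1 at bit 6: 0x5b
word = 0x5b → little-endian bytes:
  [0]=0x5b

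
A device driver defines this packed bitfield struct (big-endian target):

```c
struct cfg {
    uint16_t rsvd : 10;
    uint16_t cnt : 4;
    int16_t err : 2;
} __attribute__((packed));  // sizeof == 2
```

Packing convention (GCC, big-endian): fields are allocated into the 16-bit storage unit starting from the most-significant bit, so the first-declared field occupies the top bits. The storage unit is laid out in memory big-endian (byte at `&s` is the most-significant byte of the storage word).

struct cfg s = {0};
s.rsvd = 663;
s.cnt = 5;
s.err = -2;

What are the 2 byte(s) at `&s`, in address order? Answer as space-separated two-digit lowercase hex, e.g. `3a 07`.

a5 d6

rsvd:10 = 663 → 0x297 << 6 → word 0xa5c0
cnt:4 = 5 → 0x5 << 2 → word 0xa5d4
err:2 = -2 → 0x2 << 0 → word 0xa5d6
word = 0xa5d6 → big-endian bytes:
  [0]=0xa5  [1]=0xd6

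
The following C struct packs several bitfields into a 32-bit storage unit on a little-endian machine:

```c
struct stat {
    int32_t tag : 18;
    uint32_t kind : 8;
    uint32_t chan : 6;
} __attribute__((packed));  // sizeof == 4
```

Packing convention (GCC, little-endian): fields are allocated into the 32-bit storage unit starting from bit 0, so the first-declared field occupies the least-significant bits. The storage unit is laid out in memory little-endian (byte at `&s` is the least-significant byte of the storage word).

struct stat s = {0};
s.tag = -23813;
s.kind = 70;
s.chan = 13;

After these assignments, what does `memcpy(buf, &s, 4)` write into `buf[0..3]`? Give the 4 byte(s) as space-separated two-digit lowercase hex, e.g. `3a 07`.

tag (18b) val=-23813 bits=0x3a2fb at bit 0: 0x0003a2fb
kind (8b) val=70 bits=0x46 at bit 18: 0x011ba2fb
chan (6b) val=13 bits=0xd at bit 26: 0x351ba2fb
word = 0x351ba2fb → little-endian bytes:
  [0]=0xfb  [1]=0xa2  [2]=0x1b  [3]=0x35

fb a2 1b 35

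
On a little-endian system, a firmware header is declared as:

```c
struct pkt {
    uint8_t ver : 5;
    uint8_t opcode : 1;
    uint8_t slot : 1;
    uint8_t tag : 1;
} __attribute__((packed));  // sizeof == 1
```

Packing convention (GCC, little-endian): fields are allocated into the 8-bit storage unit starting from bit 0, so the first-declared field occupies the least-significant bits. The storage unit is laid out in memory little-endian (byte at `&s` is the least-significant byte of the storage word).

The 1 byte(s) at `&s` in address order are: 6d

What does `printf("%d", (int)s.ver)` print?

[0]=0x6d (little-endian) → word 0x6d
ver:5 @ bit 0 → (0x6d>>0)&0x1f = 0xd  ←
opcode:1 @ bit 5 → (0x6d>>5)&0x1 = 0x1
slot:1 @ bit 6 → (0x6d>>6)&0x1 = 0x1
tag:1 @ bit 7 → (0x6d>>7)&0x1 = 0x0

13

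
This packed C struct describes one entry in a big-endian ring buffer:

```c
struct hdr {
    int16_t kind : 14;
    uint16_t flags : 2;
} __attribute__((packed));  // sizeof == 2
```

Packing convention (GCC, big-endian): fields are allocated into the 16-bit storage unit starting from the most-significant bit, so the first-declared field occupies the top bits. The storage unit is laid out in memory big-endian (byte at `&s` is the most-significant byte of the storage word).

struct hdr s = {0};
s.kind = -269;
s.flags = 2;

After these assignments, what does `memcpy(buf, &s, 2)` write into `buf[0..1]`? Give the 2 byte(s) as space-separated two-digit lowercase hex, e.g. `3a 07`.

fb ce

kind (14b) val=-269 bits=0x3ef3 at bit 2: 0xfbcc
flags (2b) val=2 bits=0x2 at bit 0: 0xfbce
word = 0xfbce → big-endian bytes:
  [0]=0xfb  [1]=0xce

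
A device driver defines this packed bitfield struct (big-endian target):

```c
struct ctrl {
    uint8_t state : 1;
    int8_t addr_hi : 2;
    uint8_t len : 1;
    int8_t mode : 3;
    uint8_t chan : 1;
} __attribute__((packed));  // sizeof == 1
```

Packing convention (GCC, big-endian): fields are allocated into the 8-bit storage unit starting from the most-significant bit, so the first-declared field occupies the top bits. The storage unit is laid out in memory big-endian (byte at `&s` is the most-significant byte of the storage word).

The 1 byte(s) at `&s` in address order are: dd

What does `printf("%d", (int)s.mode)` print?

-2

[0]=0xdd (big-endian) → word 0xdd
state:1 @ bit 7 → (0xdd>>7)&0x1 = 0x1
addr_hi:2 @ bit 5 → (0xdd>>5)&0x3 = 0x2
len:1 @ bit 4 → (0xdd>>4)&0x1 = 0x1
mode:3 @ bit 1 → (0xdd>>1)&0x7 = 0x6  ←
chan:1 @ bit 0 → (0xdd>>0)&0x1 = 0x1
mode signed 3b, MSB=1: 6 - 8 = -2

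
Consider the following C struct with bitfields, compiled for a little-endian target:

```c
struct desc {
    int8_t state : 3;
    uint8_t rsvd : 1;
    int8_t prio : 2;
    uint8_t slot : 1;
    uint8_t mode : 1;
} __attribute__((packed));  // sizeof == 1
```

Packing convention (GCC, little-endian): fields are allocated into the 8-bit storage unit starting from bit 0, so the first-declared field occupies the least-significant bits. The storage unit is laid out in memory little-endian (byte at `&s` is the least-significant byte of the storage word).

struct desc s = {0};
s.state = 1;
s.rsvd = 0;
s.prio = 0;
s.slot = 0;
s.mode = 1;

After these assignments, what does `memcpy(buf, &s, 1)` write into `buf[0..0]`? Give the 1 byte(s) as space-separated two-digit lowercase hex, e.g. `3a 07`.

81

[0+:3] state=1 & 0x7 = 0x1; word=0x01
[3+:1] rsvd=0 & 0x1 = 0x0; word=0x01
[4+:2] prio=0 & 0x3 = 0x0; word=0x01
[6+:1] slot=0 & 0x1 = 0x0; word=0x01
[7+:1] mode=1 & 0x1 = 0x1; word=0x81
word = 0x81 → little-endian bytes:
  [0]=0x81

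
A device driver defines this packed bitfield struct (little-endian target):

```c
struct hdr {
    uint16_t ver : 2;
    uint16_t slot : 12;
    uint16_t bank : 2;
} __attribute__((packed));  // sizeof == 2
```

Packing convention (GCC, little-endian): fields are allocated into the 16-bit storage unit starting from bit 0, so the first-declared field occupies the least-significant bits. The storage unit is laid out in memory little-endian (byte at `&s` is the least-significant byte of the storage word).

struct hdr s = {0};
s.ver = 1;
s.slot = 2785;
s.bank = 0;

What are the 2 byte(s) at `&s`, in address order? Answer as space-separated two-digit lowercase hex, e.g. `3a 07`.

[0+:2] ver=1 & 0x3 = 0x1; word=0x0001
[2+:12] slot=2785 & 0xfff = 0xae1; word=0x2b85
[14+:2] bank=0 & 0x3 = 0x0; word=0x2b85
word = 0x2b85 → little-endian bytes:
  [0]=0x85  [1]=0x2b

85 2b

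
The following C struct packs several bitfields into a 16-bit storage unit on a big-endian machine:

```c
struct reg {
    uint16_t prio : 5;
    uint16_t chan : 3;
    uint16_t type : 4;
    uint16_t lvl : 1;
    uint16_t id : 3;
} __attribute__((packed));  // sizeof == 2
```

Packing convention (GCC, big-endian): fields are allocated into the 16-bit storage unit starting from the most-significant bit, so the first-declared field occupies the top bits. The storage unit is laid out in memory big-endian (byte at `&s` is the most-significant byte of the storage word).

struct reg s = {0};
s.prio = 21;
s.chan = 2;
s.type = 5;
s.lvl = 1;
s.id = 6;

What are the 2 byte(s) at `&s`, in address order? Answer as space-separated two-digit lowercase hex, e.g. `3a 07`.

aa 5e

prio:5 = 21 → 0x15 << 11 → word 0xa800
chan:3 = 2 → 0x2 << 8 → word 0xaa00
type:4 = 5 → 0x5 << 4 → word 0xaa50
lvl:1 = 1 → 0x1 << 3 → word 0xaa58
id:3 = 6 → 0x6 << 0 → word 0xaa5e
word = 0xaa5e → big-endian bytes:
  [0]=0xaa  [1]=0x5e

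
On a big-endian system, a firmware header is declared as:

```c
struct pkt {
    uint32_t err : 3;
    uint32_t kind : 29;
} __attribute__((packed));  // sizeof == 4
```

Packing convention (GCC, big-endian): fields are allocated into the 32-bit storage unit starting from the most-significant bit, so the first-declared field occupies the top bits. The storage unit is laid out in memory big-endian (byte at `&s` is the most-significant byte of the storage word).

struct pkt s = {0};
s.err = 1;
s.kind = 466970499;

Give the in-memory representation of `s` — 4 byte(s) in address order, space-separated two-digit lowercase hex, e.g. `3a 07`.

[29+:3] err=1 & 0x7 = 0x1; word=0x20000000
[0+:29] kind=466970499 & 0x1fffffff = 0x1bd56783; word=0x3bd56783
word = 0x3bd56783 → big-endian bytes:
  [0]=0x3b  [1]=0xd5  [2]=0x67  [3]=0x83

3b d5 67 83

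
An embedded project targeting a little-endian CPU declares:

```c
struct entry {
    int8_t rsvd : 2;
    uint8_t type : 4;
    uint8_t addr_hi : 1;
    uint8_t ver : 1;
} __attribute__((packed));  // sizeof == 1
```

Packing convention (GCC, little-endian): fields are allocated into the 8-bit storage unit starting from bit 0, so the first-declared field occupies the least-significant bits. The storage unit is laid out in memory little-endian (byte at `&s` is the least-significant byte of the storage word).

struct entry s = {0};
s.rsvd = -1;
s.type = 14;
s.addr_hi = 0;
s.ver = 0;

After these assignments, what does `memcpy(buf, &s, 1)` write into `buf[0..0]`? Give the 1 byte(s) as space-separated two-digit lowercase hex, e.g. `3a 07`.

3b

[0+:2] rsvd=-1 & 0x3 = 0x3; word=0x03
[2+:4] type=14 & 0xf = 0xe; word=0x3b
[6+:1] addr_hi=0 & 0x1 = 0x0; word=0x3b
[7+:1] ver=0 & 0x1 = 0x0; word=0x3b
word = 0x3b → little-endian bytes:
  [0]=0x3b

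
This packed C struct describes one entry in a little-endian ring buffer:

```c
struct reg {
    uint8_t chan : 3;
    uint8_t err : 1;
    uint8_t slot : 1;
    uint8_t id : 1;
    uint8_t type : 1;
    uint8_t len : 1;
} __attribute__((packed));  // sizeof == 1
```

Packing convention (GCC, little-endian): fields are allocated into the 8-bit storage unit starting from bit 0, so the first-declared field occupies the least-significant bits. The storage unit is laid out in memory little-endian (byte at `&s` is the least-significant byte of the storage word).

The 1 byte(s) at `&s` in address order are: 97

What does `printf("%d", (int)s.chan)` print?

7

[0]=0x97 (little-endian) → word 0x97
chan [0+:3] = (word>>0) & 0x7 = 7  ←
err [3+:1] = (word>>3) & 0x1 = 0
slot [4+:1] = (word>>4) & 0x1 = 1
id [5+:1] = (word>>5) & 0x1 = 0
type [6+:1] = (word>>6) & 0x1 = 0
len [7+:1] = (word>>7) & 0x1 = 1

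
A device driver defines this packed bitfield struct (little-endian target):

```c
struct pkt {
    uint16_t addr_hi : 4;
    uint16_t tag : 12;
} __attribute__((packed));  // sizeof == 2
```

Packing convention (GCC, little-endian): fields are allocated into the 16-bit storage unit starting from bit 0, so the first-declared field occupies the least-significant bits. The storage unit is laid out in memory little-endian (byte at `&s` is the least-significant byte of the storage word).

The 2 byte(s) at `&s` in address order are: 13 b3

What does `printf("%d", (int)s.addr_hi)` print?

[0]=0x13 [1]=0xb3 (little-endian) → word 0xb313
addr_hi:4 @ bit 0 → (0xb313>>0)&0xf = 0x3  ←
tag:12 @ bit 4 → (0xb313>>4)&0xfff = 0xb31

3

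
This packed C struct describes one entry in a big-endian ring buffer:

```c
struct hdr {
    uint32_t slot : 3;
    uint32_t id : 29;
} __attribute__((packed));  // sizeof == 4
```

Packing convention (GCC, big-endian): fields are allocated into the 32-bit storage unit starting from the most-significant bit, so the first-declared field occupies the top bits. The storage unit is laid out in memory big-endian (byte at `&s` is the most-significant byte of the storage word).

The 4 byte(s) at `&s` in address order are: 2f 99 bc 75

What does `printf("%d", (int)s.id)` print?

261733493

[0]=0x2f [1]=0x99 [2]=0xbc [3]=0x75 (big-endian) → word 0x2f99bc75
slot [29+:3] = (word>>29) & 0x7 = 1
id [0+:29] = (word>>0) & 0x1fffffff = 261733493  ←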